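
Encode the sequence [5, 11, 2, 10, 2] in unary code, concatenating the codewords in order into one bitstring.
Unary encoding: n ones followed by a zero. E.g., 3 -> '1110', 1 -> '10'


Encode each number as n ones followed by a terminating 0:
  5 -> 111110 (6 bits)
  11 -> 111111111110 (12 bits)
  2 -> 110 (3 bits)
  10 -> 11111111110 (11 bits)
  2 -> 110 (3 bits)
Total length = 6 + 12 + 3 + 11 + 3 = 35 bits.

Unary([5, 11, 2, 10, 2]) = 11111011111111111011011111111110110 (35 bits)


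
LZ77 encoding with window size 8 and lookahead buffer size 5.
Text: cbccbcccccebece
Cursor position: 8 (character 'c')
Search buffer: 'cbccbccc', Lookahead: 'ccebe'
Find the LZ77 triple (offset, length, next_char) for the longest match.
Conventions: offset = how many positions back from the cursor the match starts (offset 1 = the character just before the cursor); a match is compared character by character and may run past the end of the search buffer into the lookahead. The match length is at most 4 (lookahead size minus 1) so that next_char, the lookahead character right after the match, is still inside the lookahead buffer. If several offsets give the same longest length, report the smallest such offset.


Try each offset into the search buffer:
  offset=1 (pos 7, char 'c'): match length 2
  offset=2 (pos 6, char 'c'): match length 2
  offset=3 (pos 5, char 'c'): match length 2
  offset=4 (pos 4, char 'b'): match length 0
  offset=5 (pos 3, char 'c'): match length 1
  offset=6 (pos 2, char 'c'): match length 2
  offset=7 (pos 1, char 'b'): match length 0
  offset=8 (pos 0, char 'c'): match length 1
Longest match has length 2, found at offsets 1, 2, 3, 6; take the smallest, offset 1.
next_char = character at position 8 + 2 = 10 -> 'e'

Best match: offset=1, length=2 (matching 'cc' starting at position 7)
LZ77 triple: (1, 2, 'e')


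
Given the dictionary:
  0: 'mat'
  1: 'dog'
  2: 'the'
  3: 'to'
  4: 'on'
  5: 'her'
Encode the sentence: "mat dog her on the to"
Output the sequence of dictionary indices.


Look up each word in the dictionary:
  'mat' -> 0
  'dog' -> 1
  'her' -> 5
  'on' -> 4
  'the' -> 2
  'to' -> 3

Encoded: [0, 1, 5, 4, 2, 3]


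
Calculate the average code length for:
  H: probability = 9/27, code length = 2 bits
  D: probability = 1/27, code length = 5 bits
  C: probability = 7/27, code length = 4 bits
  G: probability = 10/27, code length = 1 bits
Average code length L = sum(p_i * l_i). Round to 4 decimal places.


Weighted contributions p_i * l_i:
  H: (9/27) * 2 = 18/27
  D: (1/27) * 5 = 5/27
  C: (7/27) * 4 = 28/27
  G: (10/27) * 1 = 10/27
Sum = (18 + 5 + 28 + 10)/27 = 61/27

L = 61/27 = 2.2593 bits/symbol


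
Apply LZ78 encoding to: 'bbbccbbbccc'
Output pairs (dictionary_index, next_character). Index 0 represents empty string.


LZ78 encoding steps:
Dictionary: {0: ''}
Step 1: w='' (idx 0), next='b' -> output (0, 'b'), add 'b' as idx 1
Step 2: w='b' (idx 1), next='b' -> output (1, 'b'), add 'bb' as idx 2
Step 3: w='' (idx 0), next='c' -> output (0, 'c'), add 'c' as idx 3
Step 4: w='c' (idx 3), next='b' -> output (3, 'b'), add 'cb' as idx 4
Step 5: w='bb' (idx 2), next='c' -> output (2, 'c'), add 'bbc' as idx 5
Step 6: w='c' (idx 3), next='c' -> output (3, 'c'), add 'cc' as idx 6


Encoded: [(0, 'b'), (1, 'b'), (0, 'c'), (3, 'b'), (2, 'c'), (3, 'c')]


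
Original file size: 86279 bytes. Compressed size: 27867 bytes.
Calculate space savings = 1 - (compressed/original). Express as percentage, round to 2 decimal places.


ratio = compressed/original = 27867/86279 = 0.322987
savings = 1 - ratio = 1 - 0.322987 = 0.677013
as a percentage: 0.677013 * 100 = 67.7%

Space savings = 1 - 27867/86279 = 67.7%


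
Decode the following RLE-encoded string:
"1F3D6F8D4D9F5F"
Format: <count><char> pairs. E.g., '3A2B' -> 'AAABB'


Expanding each <count><char> pair:
  1F -> 'F'
  3D -> 'DDD'
  6F -> 'FFFFFF'
  8D -> 'DDDDDDDD'
  4D -> 'DDDD'
  9F -> 'FFFFFFFFF'
  5F -> 'FFFFF'

Decoded = FDDDFFFFFFDDDDDDDDDDDDFFFFFFFFFFFFFF


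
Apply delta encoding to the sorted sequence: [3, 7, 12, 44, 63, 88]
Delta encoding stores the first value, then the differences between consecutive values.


First value: 3
Deltas:
  7 - 3 = 4
  12 - 7 = 5
  44 - 12 = 32
  63 - 44 = 19
  88 - 63 = 25


Delta encoded: [3, 4, 5, 32, 19, 25]


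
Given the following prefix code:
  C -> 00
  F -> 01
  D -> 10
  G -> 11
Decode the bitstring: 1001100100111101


Decoding step by step:
Bits 10 -> D
Bits 01 -> F
Bits 10 -> D
Bits 01 -> F
Bits 00 -> C
Bits 11 -> G
Bits 11 -> G
Bits 01 -> F


Decoded message: DFDFCGGF


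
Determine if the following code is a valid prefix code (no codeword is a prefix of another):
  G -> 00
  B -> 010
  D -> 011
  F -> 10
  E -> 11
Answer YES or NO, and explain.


Checking each pair (does one codeword prefix another?):
  G='00' vs B='010': no prefix
  G='00' vs D='011': no prefix
  G='00' vs F='10': no prefix
  G='00' vs E='11': no prefix
  B='010' vs G='00': no prefix
  B='010' vs D='011': no prefix
  B='010' vs F='10': no prefix
  B='010' vs E='11': no prefix
  D='011' vs G='00': no prefix
  D='011' vs B='010': no prefix
  D='011' vs F='10': no prefix
  D='011' vs E='11': no prefix
  F='10' vs G='00': no prefix
  F='10' vs B='010': no prefix
  F='10' vs D='011': no prefix
  F='10' vs E='11': no prefix
  E='11' vs G='00': no prefix
  E='11' vs B='010': no prefix
  E='11' vs D='011': no prefix
  E='11' vs F='10': no prefix
No violation found over all pairs.

YES -- this is a valid prefix code. No codeword is a prefix of any other codeword.


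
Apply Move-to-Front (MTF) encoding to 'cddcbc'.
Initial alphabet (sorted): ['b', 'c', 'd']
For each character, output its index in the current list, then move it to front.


MTF encoding:
'c': index 1 in ['b', 'c', 'd'] -> ['c', 'b', 'd']
'd': index 2 in ['c', 'b', 'd'] -> ['d', 'c', 'b']
'd': index 0 in ['d', 'c', 'b'] -> ['d', 'c', 'b']
'c': index 1 in ['d', 'c', 'b'] -> ['c', 'd', 'b']
'b': index 2 in ['c', 'd', 'b'] -> ['b', 'c', 'd']
'c': index 1 in ['b', 'c', 'd'] -> ['c', 'b', 'd']


Output: [1, 2, 0, 1, 2, 1]


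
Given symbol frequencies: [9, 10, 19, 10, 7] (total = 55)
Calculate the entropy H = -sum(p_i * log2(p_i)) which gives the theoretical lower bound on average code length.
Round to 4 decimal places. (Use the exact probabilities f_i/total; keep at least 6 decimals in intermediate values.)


Per-symbol terms -p_i * log2(p_i) with p_i = f_i/55:
  p = 9/55 = 0.163636: log2(p) = -2.611435, -p*log2(p) = 0.427326
  p = 10/55 = 0.181818: log2(p) = -2.459432, -p*log2(p) = 0.447169
  p = 19/55 = 0.345455: log2(p) = -1.533432, -p*log2(p) = 0.529731
  p = 10/55 = 0.181818: log2(p) = -2.459432, -p*log2(p) = 0.447169
  p = 7/55 = 0.127273: log2(p) = -2.974005, -p*log2(p) = 0.378510
H = 0.427326 + 0.447169 + 0.529731 + 0.447169 + 0.378510 = 2.229905

H = 2.2299 bits/symbol


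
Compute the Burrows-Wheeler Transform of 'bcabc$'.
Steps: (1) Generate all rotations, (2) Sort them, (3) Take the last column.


Rotations (sorted):
  0: $bcabc -> last char: c
  1: abc$bc -> last char: c
  2: bc$bca -> last char: a
  3: bcabc$ -> last char: $
  4: c$bcab -> last char: b
  5: cabc$b -> last char: b


BWT = cca$bb


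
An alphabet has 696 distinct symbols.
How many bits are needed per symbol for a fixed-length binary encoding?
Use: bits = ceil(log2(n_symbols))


log2(696) = 9.4429
Bracket: 2^9 = 512 < 696 <= 2^10 = 1024
So ceil(log2(696)) = 10

bits = ceil(log2(696)) = ceil(9.4429) = 10 bits


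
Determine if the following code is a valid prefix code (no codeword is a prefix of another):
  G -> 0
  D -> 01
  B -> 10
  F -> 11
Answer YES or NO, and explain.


Checking each pair (does one codeword prefix another?):
  G='0' vs D='01': prefix -- VIOLATION

NO -- this is NOT a valid prefix code. G (0) is a prefix of D (01).


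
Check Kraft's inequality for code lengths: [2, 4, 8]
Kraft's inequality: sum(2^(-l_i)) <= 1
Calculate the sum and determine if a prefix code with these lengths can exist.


Sum = 2^(-2) + 2^(-4) + 2^(-8)
    = 0.25 + 0.0625 + 0.00390625
    = 81/256 = 0.31640625
Since 0.31640625 <= 1, Kraft's inequality IS satisfied.
A prefix code with these lengths CAN exist.

Kraft sum = 0.31640625. Satisfied.


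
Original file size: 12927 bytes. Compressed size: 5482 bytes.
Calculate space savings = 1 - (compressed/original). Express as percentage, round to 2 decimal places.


ratio = compressed/original = 5482/12927 = 0.424074
savings = 1 - ratio = 1 - 0.424074 = 0.575926
as a percentage: 0.575926 * 100 = 57.59%

Space savings = 1 - 5482/12927 = 57.59%


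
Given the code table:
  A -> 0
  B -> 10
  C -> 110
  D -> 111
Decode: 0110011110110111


Decoding:
0 -> A
110 -> C
0 -> A
111 -> D
10 -> B
110 -> C
111 -> D


Result: ACADBCD


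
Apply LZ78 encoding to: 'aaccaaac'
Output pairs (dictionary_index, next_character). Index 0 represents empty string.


LZ78 encoding steps:
Dictionary: {0: ''}
Step 1: w='' (idx 0), next='a' -> output (0, 'a'), add 'a' as idx 1
Step 2: w='a' (idx 1), next='c' -> output (1, 'c'), add 'ac' as idx 2
Step 3: w='' (idx 0), next='c' -> output (0, 'c'), add 'c' as idx 3
Step 4: w='a' (idx 1), next='a' -> output (1, 'a'), add 'aa' as idx 4
Step 5: w='ac' (idx 2), end of input -> output (2, '')


Encoded: [(0, 'a'), (1, 'c'), (0, 'c'), (1, 'a'), (2, '')]


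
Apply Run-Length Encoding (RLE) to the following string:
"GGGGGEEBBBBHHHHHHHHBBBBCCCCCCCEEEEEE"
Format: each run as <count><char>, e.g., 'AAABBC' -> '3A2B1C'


Scanning runs left to right:
  i=0: run of 'G' x 5 -> '5G'
  i=5: run of 'E' x 2 -> '2E'
  i=7: run of 'B' x 4 -> '4B'
  i=11: run of 'H' x 8 -> '8H'
  i=19: run of 'B' x 4 -> '4B'
  i=23: run of 'C' x 7 -> '7C'
  i=30: run of 'E' x 6 -> '6E'

RLE = 5G2E4B8H4B7C6E


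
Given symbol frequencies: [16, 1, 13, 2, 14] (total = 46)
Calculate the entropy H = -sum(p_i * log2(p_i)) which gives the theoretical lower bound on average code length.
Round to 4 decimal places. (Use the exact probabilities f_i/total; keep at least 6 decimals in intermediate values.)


Per-symbol terms -p_i * log2(p_i) with p_i = f_i/46:
  p = 16/46 = 0.347826: log2(p) = -1.523562, -p*log2(p) = 0.529935
  p = 1/46 = 0.021739: log2(p) = -5.523562, -p*log2(p) = 0.120077
  p = 13/46 = 0.282609: log2(p) = -1.823122, -p*log2(p) = 0.515230
  p = 2/46 = 0.043478: log2(p) = -4.523562, -p*log2(p) = 0.196677
  p = 14/46 = 0.304348: log2(p) = -1.716207, -p*log2(p) = 0.522324
H = 0.529935 + 0.120077 + 0.515230 + 0.196677 + 0.522324 = 1.884243

H = 1.8842 bits/symbol


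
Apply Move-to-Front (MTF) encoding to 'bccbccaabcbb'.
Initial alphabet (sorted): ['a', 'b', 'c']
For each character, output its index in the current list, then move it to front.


MTF encoding:
'b': index 1 in ['a', 'b', 'c'] -> ['b', 'a', 'c']
'c': index 2 in ['b', 'a', 'c'] -> ['c', 'b', 'a']
'c': index 0 in ['c', 'b', 'a'] -> ['c', 'b', 'a']
'b': index 1 in ['c', 'b', 'a'] -> ['b', 'c', 'a']
'c': index 1 in ['b', 'c', 'a'] -> ['c', 'b', 'a']
'c': index 0 in ['c', 'b', 'a'] -> ['c', 'b', 'a']
'a': index 2 in ['c', 'b', 'a'] -> ['a', 'c', 'b']
'a': index 0 in ['a', 'c', 'b'] -> ['a', 'c', 'b']
'b': index 2 in ['a', 'c', 'b'] -> ['b', 'a', 'c']
'c': index 2 in ['b', 'a', 'c'] -> ['c', 'b', 'a']
'b': index 1 in ['c', 'b', 'a'] -> ['b', 'c', 'a']
'b': index 0 in ['b', 'c', 'a'] -> ['b', 'c', 'a']


Output: [1, 2, 0, 1, 1, 0, 2, 0, 2, 2, 1, 0]


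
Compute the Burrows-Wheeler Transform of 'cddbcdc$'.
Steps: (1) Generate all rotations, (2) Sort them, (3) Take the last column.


Rotations (sorted):
  0: $cddbcdc -> last char: c
  1: bcdc$cdd -> last char: d
  2: c$cddbcd -> last char: d
  3: cdc$cddb -> last char: b
  4: cddbcdc$ -> last char: $
  5: dbcdc$cd -> last char: d
  6: dc$cddbc -> last char: c
  7: ddbcdc$c -> last char: c


BWT = cddb$dcc


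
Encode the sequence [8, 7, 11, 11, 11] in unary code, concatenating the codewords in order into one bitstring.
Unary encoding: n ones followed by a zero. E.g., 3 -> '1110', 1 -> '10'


Encode each number as n ones followed by a terminating 0:
  8 -> 111111110 (9 bits)
  7 -> 11111110 (8 bits)
  11 -> 111111111110 (12 bits)
  11 -> 111111111110 (12 bits)
  11 -> 111111111110 (12 bits)
Total length = 9 + 8 + 12 + 12 + 12 = 53 bits.

Unary([8, 7, 11, 11, 11]) = 11111111011111110111111111110111111111110111111111110 (53 bits)


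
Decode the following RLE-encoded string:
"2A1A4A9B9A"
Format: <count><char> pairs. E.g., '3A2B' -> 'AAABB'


Expanding each <count><char> pair:
  2A -> 'AA'
  1A -> 'A'
  4A -> 'AAAA'
  9B -> 'BBBBBBBBB'
  9A -> 'AAAAAAAAA'

Decoded = AAAAAAABBBBBBBBBAAAAAAAAA


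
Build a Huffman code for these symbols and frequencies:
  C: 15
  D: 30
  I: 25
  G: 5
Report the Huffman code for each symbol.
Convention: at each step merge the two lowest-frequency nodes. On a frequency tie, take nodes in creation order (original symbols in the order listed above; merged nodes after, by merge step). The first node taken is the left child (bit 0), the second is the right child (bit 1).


Huffman tree construction:
Step 1: Merge G(5) + C(15) = 20
Step 2: Merge (G+C)(20) + I(25) = 45
Step 3: Merge D(30) + ((G+C)+I)(45) = 75
Read each symbol's code off the tree from the root (left child = 0, right child = 1).

Codes:
  C: 101 (length 3)
  D: 0 (length 1)
  I: 11 (length 2)
  G: 100 (length 3)
Average code length: 140/75 = 1.8667 bits/symbol


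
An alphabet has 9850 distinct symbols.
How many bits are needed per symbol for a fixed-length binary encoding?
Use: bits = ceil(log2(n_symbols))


log2(9850) = 13.2659
Bracket: 2^13 = 8192 < 9850 <= 2^14 = 16384
So ceil(log2(9850)) = 14

bits = ceil(log2(9850)) = ceil(13.2659) = 14 bits


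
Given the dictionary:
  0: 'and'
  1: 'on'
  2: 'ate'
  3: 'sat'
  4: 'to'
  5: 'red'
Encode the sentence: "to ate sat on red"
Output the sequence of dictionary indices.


Look up each word in the dictionary:
  'to' -> 4
  'ate' -> 2
  'sat' -> 3
  'on' -> 1
  'red' -> 5

Encoded: [4, 2, 3, 1, 5]


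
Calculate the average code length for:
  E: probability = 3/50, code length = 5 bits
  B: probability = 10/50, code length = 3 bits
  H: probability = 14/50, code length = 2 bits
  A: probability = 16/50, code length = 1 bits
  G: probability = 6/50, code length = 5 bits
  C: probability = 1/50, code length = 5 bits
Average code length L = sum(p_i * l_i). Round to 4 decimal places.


Weighted contributions p_i * l_i:
  E: (3/50) * 5 = 15/50
  B: (10/50) * 3 = 30/50
  H: (14/50) * 2 = 28/50
  A: (16/50) * 1 = 16/50
  G: (6/50) * 5 = 30/50
  C: (1/50) * 5 = 5/50
Sum = (15 + 30 + 28 + 16 + 30 + 5)/50 = 124/50

L = 124/50 = 2.4800 bits/symbol


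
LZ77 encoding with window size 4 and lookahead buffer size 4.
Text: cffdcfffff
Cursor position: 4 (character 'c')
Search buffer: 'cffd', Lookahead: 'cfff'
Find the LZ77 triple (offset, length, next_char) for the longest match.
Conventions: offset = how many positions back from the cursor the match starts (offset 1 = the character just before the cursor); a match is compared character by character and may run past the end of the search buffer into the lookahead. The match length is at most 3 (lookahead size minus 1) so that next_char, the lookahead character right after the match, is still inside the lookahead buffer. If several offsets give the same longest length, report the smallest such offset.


Try each offset into the search buffer:
  offset=1 (pos 3, char 'd'): match length 0
  offset=2 (pos 2, char 'f'): match length 0
  offset=3 (pos 1, char 'f'): match length 0
  offset=4 (pos 0, char 'c'): match length 3
Longest match has length 3 at offset 4.
next_char = character at position 4 + 3 = 7 -> 'f'

Best match: offset=4, length=3 (matching 'cff' starting at position 0)
LZ77 triple: (4, 3, 'f')


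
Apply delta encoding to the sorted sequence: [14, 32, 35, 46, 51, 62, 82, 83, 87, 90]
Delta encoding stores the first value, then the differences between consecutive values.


First value: 14
Deltas:
  32 - 14 = 18
  35 - 32 = 3
  46 - 35 = 11
  51 - 46 = 5
  62 - 51 = 11
  82 - 62 = 20
  83 - 82 = 1
  87 - 83 = 4
  90 - 87 = 3


Delta encoded: [14, 18, 3, 11, 5, 11, 20, 1, 4, 3]


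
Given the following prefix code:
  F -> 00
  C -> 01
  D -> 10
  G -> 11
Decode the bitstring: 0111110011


Decoding step by step:
Bits 01 -> C
Bits 11 -> G
Bits 11 -> G
Bits 00 -> F
Bits 11 -> G


Decoded message: CGGFG


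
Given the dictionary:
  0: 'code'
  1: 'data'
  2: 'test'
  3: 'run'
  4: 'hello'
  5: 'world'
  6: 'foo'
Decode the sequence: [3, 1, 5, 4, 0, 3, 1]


Look up each index in the dictionary:
  3 -> 'run'
  1 -> 'data'
  5 -> 'world'
  4 -> 'hello'
  0 -> 'code'
  3 -> 'run'
  1 -> 'data'

Decoded: "run data world hello code run data"


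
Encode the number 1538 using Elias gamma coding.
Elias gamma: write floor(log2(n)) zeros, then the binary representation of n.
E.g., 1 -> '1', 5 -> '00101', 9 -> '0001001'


num_bits = floor(log2(1538)) + 1 = 11
leading_zeros = num_bits - 1 = 10
binary(1538) = 11000000010

Elias gamma(1538) = '0000000000' + '11000000010' = 000000000011000000010 (21 bits)


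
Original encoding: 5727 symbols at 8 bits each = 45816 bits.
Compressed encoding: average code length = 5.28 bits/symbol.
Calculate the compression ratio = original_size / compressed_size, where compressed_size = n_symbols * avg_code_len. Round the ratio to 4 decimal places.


original_size = n_symbols * orig_bits = 5727 * 8 = 45816 bits
compressed_size = n_symbols * avg_code_len = 5727 * 5.28 = 30238.56 bits
ratio = original_size / compressed_size = 45816 / 30238.56 = 1.5152

Compression ratio = 1.5152


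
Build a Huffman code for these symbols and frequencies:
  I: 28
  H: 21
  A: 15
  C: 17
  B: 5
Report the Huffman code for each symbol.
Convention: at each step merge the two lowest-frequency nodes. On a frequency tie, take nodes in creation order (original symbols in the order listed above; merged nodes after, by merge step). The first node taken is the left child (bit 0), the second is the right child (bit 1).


Huffman tree construction:
Step 1: Merge B(5) + A(15) = 20
Step 2: Merge C(17) + (B+A)(20) = 37
Step 3: Merge H(21) + I(28) = 49
Step 4: Merge (C+(B+A))(37) + (H+I)(49) = 86
Read each symbol's code off the tree from the root (left child = 0, right child = 1).

Codes:
  I: 11 (length 2)
  H: 10 (length 2)
  A: 011 (length 3)
  C: 00 (length 2)
  B: 010 (length 3)
Average code length: 192/86 = 2.2326 bits/symbol


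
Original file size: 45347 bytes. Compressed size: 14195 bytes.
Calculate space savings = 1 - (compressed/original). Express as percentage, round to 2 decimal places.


ratio = compressed/original = 14195/45347 = 0.313031
savings = 1 - ratio = 1 - 0.313031 = 0.686969
as a percentage: 0.686969 * 100 = 68.7%

Space savings = 1 - 14195/45347 = 68.7%


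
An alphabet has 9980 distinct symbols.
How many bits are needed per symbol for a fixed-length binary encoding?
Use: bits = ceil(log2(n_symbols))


log2(9980) = 13.2848
Bracket: 2^13 = 8192 < 9980 <= 2^14 = 16384
So ceil(log2(9980)) = 14

bits = ceil(log2(9980)) = ceil(13.2848) = 14 bits


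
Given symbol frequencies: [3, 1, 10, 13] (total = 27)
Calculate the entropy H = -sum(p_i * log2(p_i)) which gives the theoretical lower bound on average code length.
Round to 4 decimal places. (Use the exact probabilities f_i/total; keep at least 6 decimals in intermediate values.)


Per-symbol terms -p_i * log2(p_i) with p_i = f_i/27:
  p = 3/27 = 0.111111: log2(p) = -3.169925, -p*log2(p) = 0.352214
  p = 1/27 = 0.037037: log2(p) = -4.754888, -p*log2(p) = 0.176107
  p = 10/27 = 0.370370: log2(p) = -1.432959, -p*log2(p) = 0.530726
  p = 13/27 = 0.481481: log2(p) = -1.054448, -p*log2(p) = 0.507697
H = 0.352214 + 0.176107 + 0.530726 + 0.507697 = 1.566744

H = 1.5667 bits/symbol


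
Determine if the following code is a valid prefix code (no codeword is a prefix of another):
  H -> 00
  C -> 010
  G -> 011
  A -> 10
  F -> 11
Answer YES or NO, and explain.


Checking each pair (does one codeword prefix another?):
  H='00' vs C='010': no prefix
  H='00' vs G='011': no prefix
  H='00' vs A='10': no prefix
  H='00' vs F='11': no prefix
  C='010' vs H='00': no prefix
  C='010' vs G='011': no prefix
  C='010' vs A='10': no prefix
  C='010' vs F='11': no prefix
  G='011' vs H='00': no prefix
  G='011' vs C='010': no prefix
  G='011' vs A='10': no prefix
  G='011' vs F='11': no prefix
  A='10' vs H='00': no prefix
  A='10' vs C='010': no prefix
  A='10' vs G='011': no prefix
  A='10' vs F='11': no prefix
  F='11' vs H='00': no prefix
  F='11' vs C='010': no prefix
  F='11' vs G='011': no prefix
  F='11' vs A='10': no prefix
No violation found over all pairs.

YES -- this is a valid prefix code. No codeword is a prefix of any other codeword.


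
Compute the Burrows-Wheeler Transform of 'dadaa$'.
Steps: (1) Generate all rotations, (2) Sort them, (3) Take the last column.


Rotations (sorted):
  0: $dadaa -> last char: a
  1: a$dada -> last char: a
  2: aa$dad -> last char: d
  3: adaa$d -> last char: d
  4: daa$da -> last char: a
  5: dadaa$ -> last char: $


BWT = aadda$


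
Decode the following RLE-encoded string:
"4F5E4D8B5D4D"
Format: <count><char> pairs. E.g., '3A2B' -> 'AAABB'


Expanding each <count><char> pair:
  4F -> 'FFFF'
  5E -> 'EEEEE'
  4D -> 'DDDD'
  8B -> 'BBBBBBBB'
  5D -> 'DDDDD'
  4D -> 'DDDD'

Decoded = FFFFEEEEEDDDDBBBBBBBBDDDDDDDDD


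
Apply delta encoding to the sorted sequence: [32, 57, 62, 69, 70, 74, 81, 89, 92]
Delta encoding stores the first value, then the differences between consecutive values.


First value: 32
Deltas:
  57 - 32 = 25
  62 - 57 = 5
  69 - 62 = 7
  70 - 69 = 1
  74 - 70 = 4
  81 - 74 = 7
  89 - 81 = 8
  92 - 89 = 3


Delta encoded: [32, 25, 5, 7, 1, 4, 7, 8, 3]


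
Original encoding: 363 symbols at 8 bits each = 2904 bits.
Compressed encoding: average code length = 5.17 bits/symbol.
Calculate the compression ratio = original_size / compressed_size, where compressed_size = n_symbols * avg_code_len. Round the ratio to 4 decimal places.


original_size = n_symbols * orig_bits = 363 * 8 = 2904 bits
compressed_size = n_symbols * avg_code_len = 363 * 5.17 = 1876.71 bits
ratio = original_size / compressed_size = 2904 / 1876.71 = 1.5474

Compression ratio = 1.5474


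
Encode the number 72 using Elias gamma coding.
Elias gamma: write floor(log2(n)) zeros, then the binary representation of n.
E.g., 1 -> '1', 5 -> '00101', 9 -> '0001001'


num_bits = floor(log2(72)) + 1 = 7
leading_zeros = num_bits - 1 = 6
binary(72) = 1001000

Elias gamma(72) = '000000' + '1001000' = 0000001001000 (13 bits)


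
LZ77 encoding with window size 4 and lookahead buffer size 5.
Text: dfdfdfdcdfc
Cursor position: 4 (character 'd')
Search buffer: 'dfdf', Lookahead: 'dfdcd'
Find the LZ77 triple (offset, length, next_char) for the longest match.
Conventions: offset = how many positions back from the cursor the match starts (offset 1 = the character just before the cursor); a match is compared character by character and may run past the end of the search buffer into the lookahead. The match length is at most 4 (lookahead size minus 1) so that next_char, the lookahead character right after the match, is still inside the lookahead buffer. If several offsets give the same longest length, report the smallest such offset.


Try each offset into the search buffer:
  offset=1 (pos 3, char 'f'): match length 0
  offset=2 (pos 2, char 'd'): match length 3
  offset=3 (pos 1, char 'f'): match length 0
  offset=4 (pos 0, char 'd'): match length 3
Longest match has length 3, found at offsets 2, 4; take the smallest, offset 2.
next_char = character at position 4 + 3 = 7 -> 'c'

Best match: offset=2, length=3 (matching 'dfd' starting at position 2)
LZ77 triple: (2, 3, 'c')


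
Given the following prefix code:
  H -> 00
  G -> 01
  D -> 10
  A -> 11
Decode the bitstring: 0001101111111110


Decoding step by step:
Bits 00 -> H
Bits 01 -> G
Bits 10 -> D
Bits 11 -> A
Bits 11 -> A
Bits 11 -> A
Bits 11 -> A
Bits 10 -> D


Decoded message: HGDAAAAD


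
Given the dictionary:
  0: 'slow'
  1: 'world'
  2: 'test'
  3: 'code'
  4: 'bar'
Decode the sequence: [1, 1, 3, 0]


Look up each index in the dictionary:
  1 -> 'world'
  1 -> 'world'
  3 -> 'code'
  0 -> 'slow'

Decoded: "world world code slow"


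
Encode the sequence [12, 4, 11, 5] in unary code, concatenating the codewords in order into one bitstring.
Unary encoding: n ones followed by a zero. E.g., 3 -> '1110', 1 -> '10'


Encode each number as n ones followed by a terminating 0:
  12 -> 1111111111110 (13 bits)
  4 -> 11110 (5 bits)
  11 -> 111111111110 (12 bits)
  5 -> 111110 (6 bits)
Total length = 13 + 5 + 12 + 6 = 36 bits.

Unary([12, 4, 11, 5]) = 111111111111011110111111111110111110 (36 bits)


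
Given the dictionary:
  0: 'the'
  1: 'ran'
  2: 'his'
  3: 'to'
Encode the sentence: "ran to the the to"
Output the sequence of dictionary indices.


Look up each word in the dictionary:
  'ran' -> 1
  'to' -> 3
  'the' -> 0
  'the' -> 0
  'to' -> 3

Encoded: [1, 3, 0, 0, 3]


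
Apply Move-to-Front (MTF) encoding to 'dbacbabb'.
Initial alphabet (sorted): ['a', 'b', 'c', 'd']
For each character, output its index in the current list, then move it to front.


MTF encoding:
'd': index 3 in ['a', 'b', 'c', 'd'] -> ['d', 'a', 'b', 'c']
'b': index 2 in ['d', 'a', 'b', 'c'] -> ['b', 'd', 'a', 'c']
'a': index 2 in ['b', 'd', 'a', 'c'] -> ['a', 'b', 'd', 'c']
'c': index 3 in ['a', 'b', 'd', 'c'] -> ['c', 'a', 'b', 'd']
'b': index 2 in ['c', 'a', 'b', 'd'] -> ['b', 'c', 'a', 'd']
'a': index 2 in ['b', 'c', 'a', 'd'] -> ['a', 'b', 'c', 'd']
'b': index 1 in ['a', 'b', 'c', 'd'] -> ['b', 'a', 'c', 'd']
'b': index 0 in ['b', 'a', 'c', 'd'] -> ['b', 'a', 'c', 'd']


Output: [3, 2, 2, 3, 2, 2, 1, 0]


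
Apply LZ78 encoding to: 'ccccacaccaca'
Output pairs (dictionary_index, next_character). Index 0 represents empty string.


LZ78 encoding steps:
Dictionary: {0: ''}
Step 1: w='' (idx 0), next='c' -> output (0, 'c'), add 'c' as idx 1
Step 2: w='c' (idx 1), next='c' -> output (1, 'c'), add 'cc' as idx 2
Step 3: w='c' (idx 1), next='a' -> output (1, 'a'), add 'ca' as idx 3
Step 4: w='ca' (idx 3), next='c' -> output (3, 'c'), add 'cac' as idx 4
Step 5: w='cac' (idx 4), next='a' -> output (4, 'a'), add 'caca' as idx 5


Encoded: [(0, 'c'), (1, 'c'), (1, 'a'), (3, 'c'), (4, 'a')]


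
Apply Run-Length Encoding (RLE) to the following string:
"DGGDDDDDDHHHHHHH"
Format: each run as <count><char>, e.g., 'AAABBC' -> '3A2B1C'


Scanning runs left to right:
  i=0: run of 'D' x 1 -> '1D'
  i=1: run of 'G' x 2 -> '2G'
  i=3: run of 'D' x 6 -> '6D'
  i=9: run of 'H' x 7 -> '7H'

RLE = 1D2G6D7H


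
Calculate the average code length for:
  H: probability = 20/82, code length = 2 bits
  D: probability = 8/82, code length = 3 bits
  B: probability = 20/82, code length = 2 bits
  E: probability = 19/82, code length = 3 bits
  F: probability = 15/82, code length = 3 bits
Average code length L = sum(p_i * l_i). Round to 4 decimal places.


Weighted contributions p_i * l_i:
  H: (20/82) * 2 = 40/82
  D: (8/82) * 3 = 24/82
  B: (20/82) * 2 = 40/82
  E: (19/82) * 3 = 57/82
  F: (15/82) * 3 = 45/82
Sum = (40 + 24 + 40 + 57 + 45)/82 = 206/82

L = 206/82 = 2.5122 bits/symbol


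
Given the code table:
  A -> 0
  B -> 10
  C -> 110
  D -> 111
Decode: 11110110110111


Decoding:
111 -> D
10 -> B
110 -> C
110 -> C
111 -> D


Result: DBCCD


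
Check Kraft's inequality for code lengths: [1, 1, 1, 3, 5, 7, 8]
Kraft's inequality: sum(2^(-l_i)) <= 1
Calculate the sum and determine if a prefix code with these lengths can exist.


Sum = 2^(-1) + 2^(-1) + 2^(-1) + 2^(-3) + 2^(-5) + 2^(-7) + 2^(-8)
    = 0.5 + 0.5 + 0.5 + 0.125 + 0.03125 + 0.0078125 + 0.00390625
    = 427/256 = 1.66796875
Since 1.66796875 > 1, Kraft's inequality is NOT satisfied.
A prefix code with these lengths CANNOT exist.

Kraft sum = 1.66796875. Not satisfied.


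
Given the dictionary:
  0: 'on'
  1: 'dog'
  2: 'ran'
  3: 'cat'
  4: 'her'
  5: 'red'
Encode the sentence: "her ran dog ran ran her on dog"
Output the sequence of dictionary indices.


Look up each word in the dictionary:
  'her' -> 4
  'ran' -> 2
  'dog' -> 1
  'ran' -> 2
  'ran' -> 2
  'her' -> 4
  'on' -> 0
  'dog' -> 1

Encoded: [4, 2, 1, 2, 2, 4, 0, 1]


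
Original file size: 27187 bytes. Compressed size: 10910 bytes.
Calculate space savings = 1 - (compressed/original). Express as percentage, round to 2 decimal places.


ratio = compressed/original = 10910/27187 = 0.401295
savings = 1 - ratio = 1 - 0.401295 = 0.598705
as a percentage: 0.598705 * 100 = 59.87%

Space savings = 1 - 10910/27187 = 59.87%


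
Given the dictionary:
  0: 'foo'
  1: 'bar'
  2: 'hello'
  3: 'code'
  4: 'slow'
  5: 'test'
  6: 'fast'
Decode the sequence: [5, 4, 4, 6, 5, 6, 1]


Look up each index in the dictionary:
  5 -> 'test'
  4 -> 'slow'
  4 -> 'slow'
  6 -> 'fast'
  5 -> 'test'
  6 -> 'fast'
  1 -> 'bar'

Decoded: "test slow slow fast test fast bar"


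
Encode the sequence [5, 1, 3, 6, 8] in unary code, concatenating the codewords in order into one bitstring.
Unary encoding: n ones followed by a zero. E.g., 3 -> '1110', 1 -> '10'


Encode each number as n ones followed by a terminating 0:
  5 -> 111110 (6 bits)
  1 -> 10 (2 bits)
  3 -> 1110 (4 bits)
  6 -> 1111110 (7 bits)
  8 -> 111111110 (9 bits)
Total length = 6 + 2 + 4 + 7 + 9 = 28 bits.

Unary([5, 1, 3, 6, 8]) = 1111101011101111110111111110 (28 bits)


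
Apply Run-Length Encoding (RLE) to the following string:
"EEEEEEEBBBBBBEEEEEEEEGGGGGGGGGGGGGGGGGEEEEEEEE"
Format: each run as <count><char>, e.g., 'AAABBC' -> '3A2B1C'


Scanning runs left to right:
  i=0: run of 'E' x 7 -> '7E'
  i=7: run of 'B' x 6 -> '6B'
  i=13: run of 'E' x 8 -> '8E'
  i=21: run of 'G' x 17 -> '17G'
  i=38: run of 'E' x 8 -> '8E'

RLE = 7E6B8E17G8E


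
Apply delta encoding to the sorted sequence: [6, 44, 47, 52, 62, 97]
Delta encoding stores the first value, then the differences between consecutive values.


First value: 6
Deltas:
  44 - 6 = 38
  47 - 44 = 3
  52 - 47 = 5
  62 - 52 = 10
  97 - 62 = 35


Delta encoded: [6, 38, 3, 5, 10, 35]


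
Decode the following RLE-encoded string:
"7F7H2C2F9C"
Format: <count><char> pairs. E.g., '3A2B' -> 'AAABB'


Expanding each <count><char> pair:
  7F -> 'FFFFFFF'
  7H -> 'HHHHHHH'
  2C -> 'CC'
  2F -> 'FF'
  9C -> 'CCCCCCCCC'

Decoded = FFFFFFFHHHHHHHCCFFCCCCCCCCC


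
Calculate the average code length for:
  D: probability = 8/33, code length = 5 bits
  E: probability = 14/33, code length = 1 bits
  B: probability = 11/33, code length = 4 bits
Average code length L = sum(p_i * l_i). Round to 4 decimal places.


Weighted contributions p_i * l_i:
  D: (8/33) * 5 = 40/33
  E: (14/33) * 1 = 14/33
  B: (11/33) * 4 = 44/33
Sum = (40 + 14 + 44)/33 = 98/33

L = 98/33 = 2.9697 bits/symbol


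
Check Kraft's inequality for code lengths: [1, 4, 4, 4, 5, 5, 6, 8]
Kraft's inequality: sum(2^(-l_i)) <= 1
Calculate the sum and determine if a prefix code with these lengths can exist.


Sum = 2^(-1) + 2^(-4) + 2^(-4) + 2^(-4) + 2^(-5) + 2^(-5) + 2^(-6) + 2^(-8)
    = 0.5 + 0.0625 + 0.0625 + 0.0625 + 0.03125 + 0.03125 + 0.015625 + 0.00390625
    = 197/256 = 0.76953125
Since 0.76953125 <= 1, Kraft's inequality IS satisfied.
A prefix code with these lengths CAN exist.

Kraft sum = 0.76953125. Satisfied.


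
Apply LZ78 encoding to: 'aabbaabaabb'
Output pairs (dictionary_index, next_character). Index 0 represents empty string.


LZ78 encoding steps:
Dictionary: {0: ''}
Step 1: w='' (idx 0), next='a' -> output (0, 'a'), add 'a' as idx 1
Step 2: w='a' (idx 1), next='b' -> output (1, 'b'), add 'ab' as idx 2
Step 3: w='' (idx 0), next='b' -> output (0, 'b'), add 'b' as idx 3
Step 4: w='a' (idx 1), next='a' -> output (1, 'a'), add 'aa' as idx 4
Step 5: w='b' (idx 3), next='a' -> output (3, 'a'), add 'ba' as idx 5
Step 6: w='ab' (idx 2), next='b' -> output (2, 'b'), add 'abb' as idx 6


Encoded: [(0, 'a'), (1, 'b'), (0, 'b'), (1, 'a'), (3, 'a'), (2, 'b')]


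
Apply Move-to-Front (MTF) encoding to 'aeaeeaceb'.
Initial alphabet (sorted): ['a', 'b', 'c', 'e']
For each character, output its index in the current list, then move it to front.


MTF encoding:
'a': index 0 in ['a', 'b', 'c', 'e'] -> ['a', 'b', 'c', 'e']
'e': index 3 in ['a', 'b', 'c', 'e'] -> ['e', 'a', 'b', 'c']
'a': index 1 in ['e', 'a', 'b', 'c'] -> ['a', 'e', 'b', 'c']
'e': index 1 in ['a', 'e', 'b', 'c'] -> ['e', 'a', 'b', 'c']
'e': index 0 in ['e', 'a', 'b', 'c'] -> ['e', 'a', 'b', 'c']
'a': index 1 in ['e', 'a', 'b', 'c'] -> ['a', 'e', 'b', 'c']
'c': index 3 in ['a', 'e', 'b', 'c'] -> ['c', 'a', 'e', 'b']
'e': index 2 in ['c', 'a', 'e', 'b'] -> ['e', 'c', 'a', 'b']
'b': index 3 in ['e', 'c', 'a', 'b'] -> ['b', 'e', 'c', 'a']


Output: [0, 3, 1, 1, 0, 1, 3, 2, 3]


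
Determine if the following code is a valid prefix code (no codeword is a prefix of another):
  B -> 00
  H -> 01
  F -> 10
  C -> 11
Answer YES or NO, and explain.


Checking each pair (does one codeword prefix another?):
  B='00' vs H='01': no prefix
  B='00' vs F='10': no prefix
  B='00' vs C='11': no prefix
  H='01' vs B='00': no prefix
  H='01' vs F='10': no prefix
  H='01' vs C='11': no prefix
  F='10' vs B='00': no prefix
  F='10' vs H='01': no prefix
  F='10' vs C='11': no prefix
  C='11' vs B='00': no prefix
  C='11' vs H='01': no prefix
  C='11' vs F='10': no prefix
No violation found over all pairs.

YES -- this is a valid prefix code. No codeword is a prefix of any other codeword.


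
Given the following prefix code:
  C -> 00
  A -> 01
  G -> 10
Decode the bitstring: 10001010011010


Decoding step by step:
Bits 10 -> G
Bits 00 -> C
Bits 10 -> G
Bits 10 -> G
Bits 01 -> A
Bits 10 -> G
Bits 10 -> G


Decoded message: GCGGAGG


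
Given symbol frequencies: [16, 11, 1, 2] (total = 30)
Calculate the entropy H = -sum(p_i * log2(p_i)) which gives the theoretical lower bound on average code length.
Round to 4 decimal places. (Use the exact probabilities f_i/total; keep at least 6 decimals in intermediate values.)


Per-symbol terms -p_i * log2(p_i) with p_i = f_i/30:
  p = 16/30 = 0.533333: log2(p) = -0.906891, -p*log2(p) = 0.483675
  p = 11/30 = 0.366667: log2(p) = -1.447459, -p*log2(p) = 0.530735
  p = 1/30 = 0.033333: log2(p) = -4.906891, -p*log2(p) = 0.163563
  p = 2/30 = 0.066667: log2(p) = -3.906891, -p*log2(p) = 0.260459
H = 0.483675 + 0.530735 + 0.163563 + 0.260459 = 1.438432

H = 1.4384 bits/symbol


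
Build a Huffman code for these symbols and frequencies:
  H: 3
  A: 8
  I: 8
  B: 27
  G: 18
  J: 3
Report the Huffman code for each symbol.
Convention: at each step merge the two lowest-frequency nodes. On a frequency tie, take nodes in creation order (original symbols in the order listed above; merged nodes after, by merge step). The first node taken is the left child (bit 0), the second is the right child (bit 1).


Huffman tree construction:
Step 1: Merge H(3) + J(3) = 6
Step 2: Merge (H+J)(6) + A(8) = 14
Step 3: Merge I(8) + ((H+J)+A)(14) = 22
Step 4: Merge G(18) + (I+((H+J)+A))(22) = 40
Step 5: Merge B(27) + (G+(I+((H+J)+A)))(40) = 67
Read each symbol's code off the tree from the root (left child = 0, right child = 1).

Codes:
  H: 11100 (length 5)
  A: 1111 (length 4)
  I: 110 (length 3)
  B: 0 (length 1)
  G: 10 (length 2)
  J: 11101 (length 5)
Average code length: 149/67 = 2.2239 bits/symbol


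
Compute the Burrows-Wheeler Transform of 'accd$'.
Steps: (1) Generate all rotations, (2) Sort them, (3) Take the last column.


Rotations (sorted):
  0: $accd -> last char: d
  1: accd$ -> last char: $
  2: ccd$a -> last char: a
  3: cd$ac -> last char: c
  4: d$acc -> last char: c


BWT = d$acc


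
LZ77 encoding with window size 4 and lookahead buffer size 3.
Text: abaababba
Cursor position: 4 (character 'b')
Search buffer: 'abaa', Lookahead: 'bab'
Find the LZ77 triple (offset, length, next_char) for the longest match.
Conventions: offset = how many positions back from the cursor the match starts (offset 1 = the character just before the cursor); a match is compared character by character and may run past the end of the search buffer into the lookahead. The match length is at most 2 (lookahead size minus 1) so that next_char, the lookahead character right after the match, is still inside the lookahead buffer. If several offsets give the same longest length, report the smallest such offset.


Try each offset into the search buffer:
  offset=1 (pos 3, char 'a'): match length 0
  offset=2 (pos 2, char 'a'): match length 0
  offset=3 (pos 1, char 'b'): match length 2
  offset=4 (pos 0, char 'a'): match length 0
Longest match has length 2 at offset 3.
next_char = character at position 4 + 2 = 6 -> 'b'

Best match: offset=3, length=2 (matching 'ba' starting at position 1)
LZ77 triple: (3, 2, 'b')


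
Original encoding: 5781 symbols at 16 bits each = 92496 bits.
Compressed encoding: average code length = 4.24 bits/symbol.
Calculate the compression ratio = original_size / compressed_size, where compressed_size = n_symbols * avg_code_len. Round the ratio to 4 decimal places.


original_size = n_symbols * orig_bits = 5781 * 16 = 92496 bits
compressed_size = n_symbols * avg_code_len = 5781 * 4.24 = 24511.44 bits
ratio = original_size / compressed_size = 92496 / 24511.44 = 3.7736

Compression ratio = 3.7736


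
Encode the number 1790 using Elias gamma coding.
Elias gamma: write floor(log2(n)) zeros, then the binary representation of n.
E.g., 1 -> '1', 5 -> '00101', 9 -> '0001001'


num_bits = floor(log2(1790)) + 1 = 11
leading_zeros = num_bits - 1 = 10
binary(1790) = 11011111110

Elias gamma(1790) = '0000000000' + '11011111110' = 000000000011011111110 (21 bits)


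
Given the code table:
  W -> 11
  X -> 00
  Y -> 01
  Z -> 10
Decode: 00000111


Decoding:
00 -> X
00 -> X
01 -> Y
11 -> W


Result: XXYW


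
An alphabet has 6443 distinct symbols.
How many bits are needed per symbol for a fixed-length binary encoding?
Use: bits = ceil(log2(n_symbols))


log2(6443) = 12.6535
Bracket: 2^12 = 4096 < 6443 <= 2^13 = 8192
So ceil(log2(6443)) = 13

bits = ceil(log2(6443)) = ceil(12.6535) = 13 bits


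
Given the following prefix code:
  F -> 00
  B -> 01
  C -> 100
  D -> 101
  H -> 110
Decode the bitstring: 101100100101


Decoding step by step:
Bits 101 -> D
Bits 100 -> C
Bits 100 -> C
Bits 101 -> D


Decoded message: DCCD


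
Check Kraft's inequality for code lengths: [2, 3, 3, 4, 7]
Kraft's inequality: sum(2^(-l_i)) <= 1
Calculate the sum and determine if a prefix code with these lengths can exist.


Sum = 2^(-2) + 2^(-3) + 2^(-3) + 2^(-4) + 2^(-7)
    = 0.25 + 0.125 + 0.125 + 0.0625 + 0.0078125
    = 73/128 = 0.5703125
Since 0.5703125 <= 1, Kraft's inequality IS satisfied.
A prefix code with these lengths CAN exist.

Kraft sum = 0.5703125. Satisfied.


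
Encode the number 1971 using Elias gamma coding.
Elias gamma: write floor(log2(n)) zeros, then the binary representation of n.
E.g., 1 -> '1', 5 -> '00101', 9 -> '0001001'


num_bits = floor(log2(1971)) + 1 = 11
leading_zeros = num_bits - 1 = 10
binary(1971) = 11110110011

Elias gamma(1971) = '0000000000' + '11110110011' = 000000000011110110011 (21 bits)


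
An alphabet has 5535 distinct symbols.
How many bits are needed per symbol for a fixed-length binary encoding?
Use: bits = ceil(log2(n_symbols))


log2(5535) = 12.4344
Bracket: 2^12 = 4096 < 5535 <= 2^13 = 8192
So ceil(log2(5535)) = 13

bits = ceil(log2(5535)) = ceil(12.4344) = 13 bits


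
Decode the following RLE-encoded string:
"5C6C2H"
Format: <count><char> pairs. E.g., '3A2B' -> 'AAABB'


Expanding each <count><char> pair:
  5C -> 'CCCCC'
  6C -> 'CCCCCC'
  2H -> 'HH'

Decoded = CCCCCCCCCCCHH


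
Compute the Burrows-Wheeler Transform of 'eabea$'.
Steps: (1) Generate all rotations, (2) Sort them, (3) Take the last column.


Rotations (sorted):
  0: $eabea -> last char: a
  1: a$eabe -> last char: e
  2: abea$e -> last char: e
  3: bea$ea -> last char: a
  4: ea$eab -> last char: b
  5: eabea$ -> last char: $


BWT = aeeab$


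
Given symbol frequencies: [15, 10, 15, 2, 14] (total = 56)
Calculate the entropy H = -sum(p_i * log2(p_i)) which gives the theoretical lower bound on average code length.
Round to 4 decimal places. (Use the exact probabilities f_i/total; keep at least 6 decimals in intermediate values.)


Per-symbol terms -p_i * log2(p_i) with p_i = f_i/56:
  p = 15/56 = 0.267857: log2(p) = -1.900464, -p*log2(p) = 0.509053
  p = 10/56 = 0.178571: log2(p) = -2.485427, -p*log2(p) = 0.443826
  p = 15/56 = 0.267857: log2(p) = -1.900464, -p*log2(p) = 0.509053
  p = 2/56 = 0.035714: log2(p) = -4.807355, -p*log2(p) = 0.171691
  p = 14/56 = 0.250000: log2(p) = -2.000000, -p*log2(p) = 0.500000
H = 0.509053 + 0.443826 + 0.509053 + 0.171691 + 0.500000 = 2.133623

H = 2.1336 bits/symbol
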